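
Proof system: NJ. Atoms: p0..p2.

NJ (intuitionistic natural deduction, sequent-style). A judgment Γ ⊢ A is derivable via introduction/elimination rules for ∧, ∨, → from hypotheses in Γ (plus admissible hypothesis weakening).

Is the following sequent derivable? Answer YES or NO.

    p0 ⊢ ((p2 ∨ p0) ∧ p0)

Derivation (root first):
[∧I] p0 ⊢ ((p2 ∨ p0) ∧ p0)
  [∨I₂] p0 ⊢ (p2 ∨ p0)
    [Ax] p0 ⊢ p0
  [Ax] p0 ⊢ p0

Result: YES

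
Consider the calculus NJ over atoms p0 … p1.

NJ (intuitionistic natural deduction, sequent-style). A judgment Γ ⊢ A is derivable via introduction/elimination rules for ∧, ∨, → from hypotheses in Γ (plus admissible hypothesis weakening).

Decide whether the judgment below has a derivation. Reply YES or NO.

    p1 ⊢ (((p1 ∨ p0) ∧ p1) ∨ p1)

Proof tree:
[∨I₁] p1 ⊢ (((p1 ∨ p0) ∧ p1) ∨ p1)
  [∧I] p1 ⊢ ((p1 ∨ p0) ∧ p1)
    [∨I₁] p1 ⊢ (p1 ∨ p0)
      [Ax] p1 ⊢ p1
    [Ax] p1 ⊢ p1

Result: YES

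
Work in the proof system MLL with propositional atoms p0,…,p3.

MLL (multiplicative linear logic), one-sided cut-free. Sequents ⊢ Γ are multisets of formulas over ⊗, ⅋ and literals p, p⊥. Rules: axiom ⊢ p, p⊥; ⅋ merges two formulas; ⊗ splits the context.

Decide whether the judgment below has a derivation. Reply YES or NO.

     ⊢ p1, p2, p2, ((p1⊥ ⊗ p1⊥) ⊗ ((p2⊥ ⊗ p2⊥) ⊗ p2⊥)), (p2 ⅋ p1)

Derivation trace:
[⅋]  ⊢ p1, p2, p2, ((p1⊥ ⊗ p1⊥) ⊗ ((p2⊥ ⊗ p2⊥) ⊗ p2⊥)), (p2 ⅋ p1)
  [⊗]  ⊢ p1, p1, p2, p2, p2, ((p1⊥ ⊗ p1⊥) ⊗ ((p2⊥ ⊗ p2⊥) ⊗ p2⊥))
    [⊗]  ⊢ p1, p1, (p1⊥ ⊗ p1⊥)
      [Ax]  ⊢ p1, p1⊥
      [Ax]  ⊢ p1, p1⊥
    [⊗]  ⊢ p2, p2, p2, ((p2⊥ ⊗ p2⊥) ⊗ p2⊥)
      [⊗]  ⊢ p2, p2, (p2⊥ ⊗ p2⊥)
        [Ax]  ⊢ p2, p2⊥
        [Ax]  ⊢ p2, p2⊥
      [Ax]  ⊢ p2, p2⊥

Result: YES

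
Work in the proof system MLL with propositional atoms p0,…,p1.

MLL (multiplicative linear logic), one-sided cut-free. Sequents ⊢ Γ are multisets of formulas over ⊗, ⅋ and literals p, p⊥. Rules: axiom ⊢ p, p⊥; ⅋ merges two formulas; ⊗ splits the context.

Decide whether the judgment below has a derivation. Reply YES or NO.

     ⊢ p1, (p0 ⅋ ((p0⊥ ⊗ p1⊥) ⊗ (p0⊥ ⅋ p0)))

Derivation (root first):
[⅋]  ⊢ p1, (p0 ⅋ ((p0⊥ ⊗ p1⊥) ⊗ (p0⊥ ⅋ p0)))
  [⊗]  ⊢ p0, p1, ((p0⊥ ⊗ p1⊥) ⊗ (p0⊥ ⅋ p0))
    [⊗]  ⊢ p0, p1, (p0⊥ ⊗ p1⊥)
      [Ax]  ⊢ p0, p0⊥
      [Ax]  ⊢ p1, p1⊥
    [⅋]  ⊢ (p0⊥ ⅋ p0)
      [Ax]  ⊢ p0, p0⊥

Result: YES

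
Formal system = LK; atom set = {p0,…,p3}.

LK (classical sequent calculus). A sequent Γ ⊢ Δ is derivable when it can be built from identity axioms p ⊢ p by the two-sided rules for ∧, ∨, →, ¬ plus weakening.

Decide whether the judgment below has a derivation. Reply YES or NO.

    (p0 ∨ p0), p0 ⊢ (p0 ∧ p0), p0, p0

Proof tree:
[WR] (p0 ∨ p0), p0 ⊢ (p0 ∧ p0), p0, p0
  [WL] (p0 ∨ p0), p0 ⊢ (p0 ∧ p0), p0
    [∨L] (p0 ∨ p0) ⊢ (p0 ∧ p0), p0
      [∧R] p0 ⊢ (p0 ∧ p0)
        [Ax] p0 ⊢ p0
        [Ax] p0 ⊢ p0
      [Ax] p0 ⊢ p0

Result: YES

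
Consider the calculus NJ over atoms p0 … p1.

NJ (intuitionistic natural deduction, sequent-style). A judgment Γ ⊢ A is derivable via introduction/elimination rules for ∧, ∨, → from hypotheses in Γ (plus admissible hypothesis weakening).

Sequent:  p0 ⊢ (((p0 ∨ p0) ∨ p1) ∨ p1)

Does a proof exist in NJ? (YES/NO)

Proof tree:
[∨I₁] p0 ⊢ (((p0 ∨ p0) ∨ p1) ∨ p1)
  [∨I₁] p0 ⊢ ((p0 ∨ p0) ∨ p1)
    [∨I₂] p0 ⊢ (p0 ∨ p0)
      [Ax] p0 ⊢ p0

Result: YES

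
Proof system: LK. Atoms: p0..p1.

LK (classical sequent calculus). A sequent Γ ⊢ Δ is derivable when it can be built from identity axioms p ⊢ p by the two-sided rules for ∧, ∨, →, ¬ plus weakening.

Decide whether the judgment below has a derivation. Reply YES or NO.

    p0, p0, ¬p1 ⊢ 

Search for a countermodel by truth-table:
  v=00: Γ:[p0=F, p0=F, ¬p1=T] Δ:[] refutes=False
  v=01: Γ:[p0=F, p0=F, ¬p1=F] Δ:[] refutes=False
  v=10: Γ:[p0=T, p0=T, ¬p1=T] Δ:[] refutes=True  ← countermodel

Result: NO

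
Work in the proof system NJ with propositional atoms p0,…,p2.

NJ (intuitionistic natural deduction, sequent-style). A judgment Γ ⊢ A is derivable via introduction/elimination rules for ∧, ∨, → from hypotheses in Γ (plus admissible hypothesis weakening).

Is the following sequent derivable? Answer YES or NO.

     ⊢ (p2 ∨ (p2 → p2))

Proof tree:
[∨I₂]  ⊢ (p2 ∨ (p2 → p2))
  [→I]  ⊢ (p2 → p2)
    [Ax] p2 ⊢ p2

Result: YES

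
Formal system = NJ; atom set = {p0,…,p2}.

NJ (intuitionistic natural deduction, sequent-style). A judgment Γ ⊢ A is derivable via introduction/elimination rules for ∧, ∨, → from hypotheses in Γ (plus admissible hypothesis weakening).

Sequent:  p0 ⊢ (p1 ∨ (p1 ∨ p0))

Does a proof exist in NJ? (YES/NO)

Derivation (root first):
[∨I₂] p0 ⊢ (p1 ∨ (p1 ∨ p0))
  [∨I₂] p0 ⊢ (p1 ∨ p0)
    [Ax] p0 ⊢ p0

Result: YES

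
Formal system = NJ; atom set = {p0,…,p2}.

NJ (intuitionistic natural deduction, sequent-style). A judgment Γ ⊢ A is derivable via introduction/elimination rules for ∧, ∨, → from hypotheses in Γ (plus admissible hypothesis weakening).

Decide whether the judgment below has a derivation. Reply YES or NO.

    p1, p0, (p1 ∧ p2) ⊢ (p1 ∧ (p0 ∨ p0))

Derivation (root first):
[∧I] p1, p0, (p1 ∧ p2) ⊢ (p1 ∧ (p0 ∨ p0))
  [Wk] p1, (p1 ∧ p2) ⊢ p1
    [Ax] p1 ⊢ p1
  [∨I₁] p0 ⊢ (p0 ∨ p0)
    [Ax] p0 ⊢ p0

Result: YES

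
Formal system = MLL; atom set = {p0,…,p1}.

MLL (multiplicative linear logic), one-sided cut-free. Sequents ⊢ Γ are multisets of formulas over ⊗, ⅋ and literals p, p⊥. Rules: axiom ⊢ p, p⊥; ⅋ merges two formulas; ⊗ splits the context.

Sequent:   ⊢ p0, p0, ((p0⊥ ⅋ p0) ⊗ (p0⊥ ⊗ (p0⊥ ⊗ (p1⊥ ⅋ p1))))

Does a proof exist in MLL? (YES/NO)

Derivation trace:
[⊗]  ⊢ p0, p0, ((p0⊥ ⅋ p0) ⊗ (p0⊥ ⊗ (p0⊥ ⊗ (p1⊥ ⅋ p1))))
  [⅋]  ⊢ (p0⊥ ⅋ p0)
    [Ax]  ⊢ p0, p0⊥
  [⊗]  ⊢ p0, p0, (p0⊥ ⊗ (p0⊥ ⊗ (p1⊥ ⅋ p1)))
    [Ax]  ⊢ p0, p0⊥
    [⊗]  ⊢ p0, (p0⊥ ⊗ (p1⊥ ⅋ p1))
      [Ax]  ⊢ p0, p0⊥
      [⅋]  ⊢ (p1⊥ ⅋ p1)
        [Ax]  ⊢ p1, p1⊥

Result: YES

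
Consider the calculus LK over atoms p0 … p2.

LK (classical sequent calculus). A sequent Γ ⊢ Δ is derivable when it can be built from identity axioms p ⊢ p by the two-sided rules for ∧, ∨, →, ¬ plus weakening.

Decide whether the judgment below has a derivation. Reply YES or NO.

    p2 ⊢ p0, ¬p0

Derivation (root first):
[¬R] p2 ⊢ p0, ¬p0
  [WL] p0, p2 ⊢ p0
    [Ax] p0 ⊢ p0

Result: YES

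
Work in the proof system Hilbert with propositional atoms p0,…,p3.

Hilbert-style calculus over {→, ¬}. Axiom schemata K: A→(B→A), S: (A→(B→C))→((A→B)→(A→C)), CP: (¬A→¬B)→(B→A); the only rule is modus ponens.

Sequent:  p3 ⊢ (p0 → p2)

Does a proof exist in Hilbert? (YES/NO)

Truth-table refutation:
  v=0000: Γ:[p3=F] Δ:[(p0 → p2)=T] refutes=False
  v=0001: Γ:[p3=T] Δ:[(p0 → p2)=T] refutes=False
  v=0010: Γ:[p3=F] Δ:[(p0 → p2)=T] refutes=False
  v=0011: Γ:[p3=T] Δ:[(p0 → p2)=T] refutes=False
  v=0100: Γ:[p3=F] Δ:[(p0 → p2)=T] refutes=False
  v=0101: Γ:[p3=T] Δ:[(p0 → p2)=T] refutes=False
  v=0110: Γ:[p3=F] Δ:[(p0 → p2)=T] refutes=False
  v=0111: Γ:[p3=T] Δ:[(p0 → p2)=T] refutes=False
  v=1000: Γ:[p3=F] Δ:[(p0 → p2)=F] refutes=False
  v=1001: Γ:[p3=T] Δ:[(p0 → p2)=F] refutes=True  ← countermodel

Result: NO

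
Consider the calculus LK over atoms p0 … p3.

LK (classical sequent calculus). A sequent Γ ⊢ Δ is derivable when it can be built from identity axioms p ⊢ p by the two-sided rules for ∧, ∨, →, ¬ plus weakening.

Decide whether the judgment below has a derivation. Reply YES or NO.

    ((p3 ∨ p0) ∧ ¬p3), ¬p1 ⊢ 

Enumerate valuations to refute Γ ⊢ Δ:
  v=0000: Γ:[((p3 ∨ p0) ∧ ¬p3)=F, ¬p1=T] Δ:[] refutes=False
  v=0001: Γ:[((p3 ∨ p0) ∧ ¬p3)=F, ¬p1=T] Δ:[] refutes=False
  v=0010: Γ:[((p3 ∨ p0) ∧ ¬p3)=F, ¬p1=T] Δ:[] refutes=False
  v=0011: Γ:[((p3 ∨ p0) ∧ ¬p3)=F, ¬p1=T] Δ:[] refutes=False
  v=0100: Γ:[((p3 ∨ p0) ∧ ¬p3)=F, ¬p1=F] Δ:[] refutes=False
  v=0101: Γ:[((p3 ∨ p0) ∧ ¬p3)=F, ¬p1=F] Δ:[] refutes=False
  v=0110: Γ:[((p3 ∨ p0) ∧ ¬p3)=F, ¬p1=F] Δ:[] refutes=False
  v=0111: Γ:[((p3 ∨ p0) ∧ ¬p3)=F, ¬p1=F] Δ:[] refutes=False
  v=1000: Γ:[((p3 ∨ p0) ∧ ¬p3)=T, ¬p1=T] Δ:[] refutes=True  ← countermodel

Result: NO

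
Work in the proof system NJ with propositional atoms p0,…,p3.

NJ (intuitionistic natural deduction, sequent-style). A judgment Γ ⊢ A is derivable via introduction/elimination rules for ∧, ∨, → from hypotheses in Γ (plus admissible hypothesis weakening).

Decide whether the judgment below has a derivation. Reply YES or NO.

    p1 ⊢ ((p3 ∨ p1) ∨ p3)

Derivation trace:
[∨I₁] p1 ⊢ ((p3 ∨ p1) ∨ p3)
  [∨I₂] p1 ⊢ (p3 ∨ p1)
    [Ax] p1 ⊢ p1

Result: YES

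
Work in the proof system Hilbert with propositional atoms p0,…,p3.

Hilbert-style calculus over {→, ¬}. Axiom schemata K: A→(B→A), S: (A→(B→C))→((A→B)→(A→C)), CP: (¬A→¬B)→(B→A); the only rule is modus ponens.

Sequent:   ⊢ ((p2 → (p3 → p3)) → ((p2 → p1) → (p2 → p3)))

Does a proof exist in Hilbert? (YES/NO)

Truth-table refutation:
  v=0000: Γ:[] Δ:[((p2 → (p3 → p3)) → ((p2 → p1) → (p2 → p3)))=T] refutes=False
  v=0001: Γ:[] Δ:[((p2 → (p3 → p3)) → ((p2 → p1) → (p2 → p3)))=T] refutes=False
  v=0010: Γ:[] Δ:[((p2 → (p3 → p3)) → ((p2 → p1) → (p2 → p3)))=T] refutes=False
  v=0011: Γ:[] Δ:[((p2 → (p3 → p3)) → ((p2 → p1) → (p2 → p3)))=T] refutes=False
  v=0100: Γ:[] Δ:[((p2 → (p3 → p3)) → ((p2 → p1) → (p2 → p3)))=T] refutes=False
  v=0101: Γ:[] Δ:[((p2 → (p3 → p3)) → ((p2 → p1) → (p2 → p3)))=T] refutes=False
  v=0110: Γ:[] Δ:[((p2 → (p3 → p3)) → ((p2 → p1) → (p2 → p3)))=F] refutes=True  ← countermodel

Result: NO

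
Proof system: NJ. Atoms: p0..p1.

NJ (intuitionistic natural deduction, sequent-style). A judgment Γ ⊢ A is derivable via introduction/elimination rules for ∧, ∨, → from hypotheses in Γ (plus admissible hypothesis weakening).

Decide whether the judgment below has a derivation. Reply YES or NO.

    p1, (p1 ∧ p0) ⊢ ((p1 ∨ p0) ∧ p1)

Proof tree:
[∧I] p1, (p1 ∧ p0) ⊢ ((p1 ∨ p0) ∧ p1)
  [Wk] p1, (p1 ∧ p0) ⊢ (p1 ∨ p0)
    [∨I₁] p1 ⊢ (p1 ∨ p0)
      [Ax] p1 ⊢ p1
  [Ax] p1 ⊢ p1

Result: YES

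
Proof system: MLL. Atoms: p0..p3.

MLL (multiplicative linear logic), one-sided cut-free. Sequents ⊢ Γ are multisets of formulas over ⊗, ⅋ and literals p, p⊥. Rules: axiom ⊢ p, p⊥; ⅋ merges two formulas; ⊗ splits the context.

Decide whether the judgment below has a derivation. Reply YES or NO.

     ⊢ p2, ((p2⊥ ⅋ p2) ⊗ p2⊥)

Proof tree:
[⊗]  ⊢ p2, ((p2⊥ ⅋ p2) ⊗ p2⊥)
  [⅋]  ⊢ (p2⊥ ⅋ p2)
    [Ax]  ⊢ p2, p2⊥
  [Ax]  ⊢ p2, p2⊥

Result: YES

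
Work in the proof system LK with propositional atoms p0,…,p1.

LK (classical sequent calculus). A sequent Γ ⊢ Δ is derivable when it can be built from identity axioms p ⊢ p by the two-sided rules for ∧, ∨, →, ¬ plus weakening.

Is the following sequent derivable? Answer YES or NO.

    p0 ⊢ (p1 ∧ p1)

Truth-table refutation:
  v=00: Γ:[p0=F] Δ:[(p1 ∧ p1)=F] refutes=False
  v=01: Γ:[p0=F] Δ:[(p1 ∧ p1)=T] refutes=False
  v=10: Γ:[p0=T] Δ:[(p1 ∧ p1)=F] refutes=True  ← countermodel

Result: NO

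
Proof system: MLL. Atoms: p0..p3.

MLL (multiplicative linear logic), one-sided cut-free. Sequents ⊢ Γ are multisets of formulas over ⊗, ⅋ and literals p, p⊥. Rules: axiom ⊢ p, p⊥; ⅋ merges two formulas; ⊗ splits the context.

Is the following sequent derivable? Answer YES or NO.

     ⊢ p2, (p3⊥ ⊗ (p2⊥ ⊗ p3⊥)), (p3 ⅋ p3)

Derivation (root first):
[⅋]  ⊢ p2, (p3⊥ ⊗ (p2⊥ ⊗ p3⊥)), (p3 ⅋ p3)
  [⊗]  ⊢ p3, p2, p3, (p3⊥ ⊗ (p2⊥ ⊗ p3⊥))
    [Ax]  ⊢ p3, p3⊥
    [⊗]  ⊢ p2, p3, (p2⊥ ⊗ p3⊥)
      [Ax]  ⊢ p2, p2⊥
      [Ax]  ⊢ p3, p3⊥

Result: YES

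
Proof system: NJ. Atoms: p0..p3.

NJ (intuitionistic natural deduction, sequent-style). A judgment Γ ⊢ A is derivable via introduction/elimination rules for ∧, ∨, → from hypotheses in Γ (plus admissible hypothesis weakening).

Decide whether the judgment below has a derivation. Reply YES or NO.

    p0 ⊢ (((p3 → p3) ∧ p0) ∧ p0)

Derivation (root first):
[∧I] p0 ⊢ (((p3 → p3) ∧ p0) ∧ p0)
  [∧I] p0 ⊢ ((p3 → p3) ∧ p0)
    [→I]  ⊢ (p3 → p3)
      [Ax] p3 ⊢ p3
    [Ax] p0 ⊢ p0
  [Ax] p0 ⊢ p0

Result: YES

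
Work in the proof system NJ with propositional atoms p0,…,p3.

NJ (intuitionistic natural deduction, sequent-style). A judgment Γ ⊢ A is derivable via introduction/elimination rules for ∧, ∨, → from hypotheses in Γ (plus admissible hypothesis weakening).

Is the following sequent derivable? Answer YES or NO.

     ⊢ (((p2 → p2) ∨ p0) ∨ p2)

Derivation (root first):
[∨I₁]  ⊢ (((p2 → p2) ∨ p0) ∨ p2)
  [∨I₁]  ⊢ ((p2 → p2) ∨ p0)
    [→I]  ⊢ (p2 → p2)
      [Ax] p2 ⊢ p2

Result: YES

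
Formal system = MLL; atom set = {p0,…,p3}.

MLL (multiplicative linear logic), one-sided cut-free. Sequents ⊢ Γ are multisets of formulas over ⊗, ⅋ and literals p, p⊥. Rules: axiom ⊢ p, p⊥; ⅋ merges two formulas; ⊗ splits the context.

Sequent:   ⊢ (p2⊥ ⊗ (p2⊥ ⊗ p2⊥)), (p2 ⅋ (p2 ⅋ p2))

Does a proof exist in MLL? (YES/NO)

Derivation (root first):
[⅋]  ⊢ (p2⊥ ⊗ (p2⊥ ⊗ p2⊥)), (p2 ⅋ (p2 ⅋ p2))
  [⅋]  ⊢ p2, (p2⊥ ⊗ (p2⊥ ⊗ p2⊥)), (p2 ⅋ p2)
    [⊗]  ⊢ p2, p2, p2, (p2⊥ ⊗ (p2⊥ ⊗ p2⊥))
      [Ax]  ⊢ p2, p2⊥
      [⊗]  ⊢ p2, p2, (p2⊥ ⊗ p2⊥)
        [Ax]  ⊢ p2, p2⊥
        [Ax]  ⊢ p2, p2⊥

Result: YES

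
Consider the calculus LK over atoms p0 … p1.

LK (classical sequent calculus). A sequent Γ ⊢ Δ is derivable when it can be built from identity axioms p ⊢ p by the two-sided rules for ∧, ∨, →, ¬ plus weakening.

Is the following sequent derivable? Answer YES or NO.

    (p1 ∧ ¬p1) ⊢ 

Proof tree:
[∧L] (p1 ∧ ¬p1) ⊢ 
  [¬L] p1, ¬p1 ⊢ 
    [Ax] p1 ⊢ p1

Result: YES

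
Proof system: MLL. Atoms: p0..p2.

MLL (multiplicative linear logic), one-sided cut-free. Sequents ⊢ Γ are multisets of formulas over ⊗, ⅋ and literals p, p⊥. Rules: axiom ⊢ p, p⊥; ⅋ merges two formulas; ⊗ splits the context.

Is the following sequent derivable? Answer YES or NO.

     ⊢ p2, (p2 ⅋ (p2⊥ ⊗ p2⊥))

Derivation trace:
[⅋]  ⊢ p2, (p2 ⅋ (p2⊥ ⊗ p2⊥))
  [⊗]  ⊢ p2, p2, (p2⊥ ⊗ p2⊥)
    [Ax]  ⊢ p2, p2⊥
    [Ax]  ⊢ p2, p2⊥

Result: YES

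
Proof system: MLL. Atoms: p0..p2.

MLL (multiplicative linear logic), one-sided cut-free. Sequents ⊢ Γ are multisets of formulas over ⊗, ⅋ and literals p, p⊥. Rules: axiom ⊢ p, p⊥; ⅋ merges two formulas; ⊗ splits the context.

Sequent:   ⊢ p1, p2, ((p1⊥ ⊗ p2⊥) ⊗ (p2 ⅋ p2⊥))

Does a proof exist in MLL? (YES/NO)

Proof tree:
[⊗]  ⊢ p1, p2, ((p1⊥ ⊗ p2⊥) ⊗ (p2 ⅋ p2⊥))
  [⊗]  ⊢ p1, p2, (p1⊥ ⊗ p2⊥)
    [Ax]  ⊢ p1, p1⊥
    [Ax]  ⊢ p2, p2⊥
  [⅋]  ⊢ (p2 ⅋ p2⊥)
    [Ax]  ⊢ p2, p2⊥

Result: YES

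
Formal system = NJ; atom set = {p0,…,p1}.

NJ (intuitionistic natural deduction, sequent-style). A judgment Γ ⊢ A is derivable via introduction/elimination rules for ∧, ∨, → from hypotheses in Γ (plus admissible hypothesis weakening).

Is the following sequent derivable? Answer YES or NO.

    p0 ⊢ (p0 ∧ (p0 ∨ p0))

Derivation (root first):
[∧I] p0 ⊢ (p0 ∧ (p0 ∨ p0))
  [Ax] p0 ⊢ p0
  [∨I₂] p0 ⊢ (p0 ∨ p0)
    [Ax] p0 ⊢ p0

Result: YES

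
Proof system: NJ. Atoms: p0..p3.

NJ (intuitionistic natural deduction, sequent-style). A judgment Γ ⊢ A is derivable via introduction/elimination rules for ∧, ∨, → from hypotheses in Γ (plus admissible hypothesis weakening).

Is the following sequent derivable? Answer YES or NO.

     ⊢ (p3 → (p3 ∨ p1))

Derivation trace:
[→I]  ⊢ (p3 → (p3 ∨ p1))
  [∨I₁] p3 ⊢ (p3 ∨ p1)
    [Ax] p3 ⊢ p3

Result: YES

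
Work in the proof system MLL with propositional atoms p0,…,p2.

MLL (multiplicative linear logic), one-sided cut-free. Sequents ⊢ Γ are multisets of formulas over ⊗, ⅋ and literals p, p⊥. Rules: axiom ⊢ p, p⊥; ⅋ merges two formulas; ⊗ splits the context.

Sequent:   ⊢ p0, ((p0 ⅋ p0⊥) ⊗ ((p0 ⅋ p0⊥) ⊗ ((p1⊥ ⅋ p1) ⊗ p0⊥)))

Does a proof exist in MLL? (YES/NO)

Proof tree:
[⊗]  ⊢ p0, ((p0 ⅋ p0⊥) ⊗ ((p0 ⅋ p0⊥) ⊗ ((p1⊥ ⅋ p1) ⊗ p0⊥)))
  [⅋]  ⊢ (p0 ⅋ p0⊥)
    [Ax]  ⊢ p0, p0⊥
  [⊗]  ⊢ p0, ((p0 ⅋ p0⊥) ⊗ ((p1⊥ ⅋ p1) ⊗ p0⊥))
    [⅋]  ⊢ (p0 ⅋ p0⊥)
      [Ax]  ⊢ p0, p0⊥
    [⊗]  ⊢ p0, ((p1⊥ ⅋ p1) ⊗ p0⊥)
      [⅋]  ⊢ (p1⊥ ⅋ p1)
        [Ax]  ⊢ p1, p1⊥
      [Ax]  ⊢ p0, p0⊥

Result: YES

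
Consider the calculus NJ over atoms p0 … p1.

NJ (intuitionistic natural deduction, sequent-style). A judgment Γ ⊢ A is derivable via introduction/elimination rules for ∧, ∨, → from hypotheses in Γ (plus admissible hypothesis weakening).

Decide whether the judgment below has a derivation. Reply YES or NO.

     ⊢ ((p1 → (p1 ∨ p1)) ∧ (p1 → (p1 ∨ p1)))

Derivation (root first):
[∧I]  ⊢ ((p1 → (p1 ∨ p1)) ∧ (p1 → (p1 ∨ p1)))
  [→I]  ⊢ (p1 → (p1 ∨ p1))
    [∨I₁] p1 ⊢ (p1 ∨ p1)
      [Ax] p1 ⊢ p1
  [→I]  ⊢ (p1 → (p1 ∨ p1))
    [∨I₁] p1 ⊢ (p1 ∨ p1)
      [Ax] p1 ⊢ p1

Result: YES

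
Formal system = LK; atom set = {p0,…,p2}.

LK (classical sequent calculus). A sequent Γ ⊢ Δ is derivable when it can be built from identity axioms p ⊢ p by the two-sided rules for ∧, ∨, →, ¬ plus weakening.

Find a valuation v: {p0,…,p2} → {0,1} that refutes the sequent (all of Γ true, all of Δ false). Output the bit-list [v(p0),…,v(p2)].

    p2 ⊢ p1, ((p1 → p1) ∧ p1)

Truth-table refutation:
  v=000: Γ:[p2=F] Δ:[p1=F, ((p1 → p1) ∧ p1)=F] refutes=False
  v=001: Γ:[p2=T] Δ:[p1=F, ((p1 → p1) ∧ p1)=F] refutes=True  ← countermodel

Result: [0, 0, 1]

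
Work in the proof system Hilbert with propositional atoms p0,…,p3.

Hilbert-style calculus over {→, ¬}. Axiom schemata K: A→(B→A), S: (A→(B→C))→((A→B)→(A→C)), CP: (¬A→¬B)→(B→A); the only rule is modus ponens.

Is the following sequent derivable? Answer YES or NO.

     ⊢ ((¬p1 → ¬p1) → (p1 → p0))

Enumerate valuations to refute Γ ⊢ Δ:
  v=0000: Γ:[] Δ:[((¬p1 → ¬p1) → (p1 → p0))=T] refutes=False
  v=0001: Γ:[] Δ:[((¬p1 → ¬p1) → (p1 → p0))=T] refutes=False
  v=0010: Γ:[] Δ:[((¬p1 → ¬p1) → (p1 → p0))=T] refutes=False
  v=0011: Γ:[] Δ:[((¬p1 → ¬p1) → (p1 → p0))=T] refutes=False
  v=0100: Γ:[] Δ:[((¬p1 → ¬p1) → (p1 → p0))=F] refutes=True  ← countermodel

Result: NO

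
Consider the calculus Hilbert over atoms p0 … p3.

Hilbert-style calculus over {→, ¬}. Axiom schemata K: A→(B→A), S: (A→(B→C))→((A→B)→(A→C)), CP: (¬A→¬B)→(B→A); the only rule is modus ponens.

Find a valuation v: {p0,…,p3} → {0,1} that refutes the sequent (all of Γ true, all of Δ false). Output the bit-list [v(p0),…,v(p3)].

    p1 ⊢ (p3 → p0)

Search for a countermodel by truth-table:
  v=0000: Γ:[p1=F] Δ:[(p3 → p0)=T] refutes=False
  v=0001: Γ:[p1=F] Δ:[(p3 → p0)=F] refutes=False
  v=0010: Γ:[p1=F] Δ:[(p3 → p0)=T] refutes=False
  v=0011: Γ:[p1=F] Δ:[(p3 → p0)=F] refutes=False
  v=0100: Γ:[p1=T] Δ:[(p3 → p0)=T] refutes=False
  v=0101: Γ:[p1=T] Δ:[(p3 → p0)=F] refutes=True  ← countermodel

Result: [0, 1, 0, 1]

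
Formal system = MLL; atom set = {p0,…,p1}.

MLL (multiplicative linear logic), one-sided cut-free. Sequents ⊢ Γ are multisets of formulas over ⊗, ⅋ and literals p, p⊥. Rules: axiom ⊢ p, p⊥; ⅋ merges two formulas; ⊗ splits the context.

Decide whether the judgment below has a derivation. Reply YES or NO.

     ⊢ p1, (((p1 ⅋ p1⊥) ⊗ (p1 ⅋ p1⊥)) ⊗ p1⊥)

Proof tree:
[⊗]  ⊢ p1, (((p1 ⅋ p1⊥) ⊗ (p1 ⅋ p1⊥)) ⊗ p1⊥)
  [⊗]  ⊢ ((p1 ⅋ p1⊥) ⊗ (p1 ⅋ p1⊥))
    [⅋]  ⊢ (p1 ⅋ p1⊥)
      [Ax]  ⊢ p1, p1⊥
    [⅋]  ⊢ (p1 ⅋ p1⊥)
      [Ax]  ⊢ p1, p1⊥
  [Ax]  ⊢ p1, p1⊥

Result: YES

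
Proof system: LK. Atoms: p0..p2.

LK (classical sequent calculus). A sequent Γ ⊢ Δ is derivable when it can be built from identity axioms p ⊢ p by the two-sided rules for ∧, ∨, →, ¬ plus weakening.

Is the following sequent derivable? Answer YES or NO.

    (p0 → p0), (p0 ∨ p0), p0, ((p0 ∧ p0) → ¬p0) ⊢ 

Derivation (root first):
[→L] (p0 → p0), (p0 ∨ p0), p0, ((p0 ∧ p0) → ¬p0) ⊢ 
  [∧R] (p0 → p0), (p0 ∨ p0), p0 ⊢ (p0 ∧ p0)
    [→L] p0, (p0 → p0) ⊢ p0
      [Ax] p0 ⊢ p0
      [Ax] p0 ⊢ p0
    [∨L] (p0 ∨ p0) ⊢ p0
      [Ax] p0 ⊢ p0
      [Ax] p0 ⊢ p0
  [¬L] p0, (p0 → p0), ¬p0 ⊢ 
    [→L] p0, (p0 → p0) ⊢ p0
      [Ax] p0 ⊢ p0
      [Ax] p0 ⊢ p0

Result: YES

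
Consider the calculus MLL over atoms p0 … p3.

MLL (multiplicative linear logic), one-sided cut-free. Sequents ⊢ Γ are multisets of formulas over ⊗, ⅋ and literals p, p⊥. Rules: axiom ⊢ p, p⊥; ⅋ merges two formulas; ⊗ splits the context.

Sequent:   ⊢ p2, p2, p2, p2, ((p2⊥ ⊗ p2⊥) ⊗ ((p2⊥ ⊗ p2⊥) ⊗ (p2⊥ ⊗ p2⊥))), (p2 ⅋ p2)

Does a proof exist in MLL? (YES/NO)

Derivation (root first):
[⅋]  ⊢ p2, p2, p2, p2, ((p2⊥ ⊗ p2⊥) ⊗ ((p2⊥ ⊗ p2⊥) ⊗ (p2⊥ ⊗ p2⊥))), (p2 ⅋ p2)
  [⊗]  ⊢ p2, p2, p2, p2, p2, p2, ((p2⊥ ⊗ p2⊥) ⊗ ((p2⊥ ⊗ p2⊥) ⊗ (p2⊥ ⊗ p2⊥)))
    [⊗]  ⊢ p2, p2, (p2⊥ ⊗ p2⊥)
      [Ax]  ⊢ p2, p2⊥
      [Ax]  ⊢ p2, p2⊥
    [⊗]  ⊢ p2, p2, p2, p2, ((p2⊥ ⊗ p2⊥) ⊗ (p2⊥ ⊗ p2⊥))
      [⊗]  ⊢ p2, p2, (p2⊥ ⊗ p2⊥)
        [Ax]  ⊢ p2, p2⊥
        [Ax]  ⊢ p2, p2⊥
      [⊗]  ⊢ p2, p2, (p2⊥ ⊗ p2⊥)
        [Ax]  ⊢ p2, p2⊥
        [Ax]  ⊢ p2, p2⊥

Result: YES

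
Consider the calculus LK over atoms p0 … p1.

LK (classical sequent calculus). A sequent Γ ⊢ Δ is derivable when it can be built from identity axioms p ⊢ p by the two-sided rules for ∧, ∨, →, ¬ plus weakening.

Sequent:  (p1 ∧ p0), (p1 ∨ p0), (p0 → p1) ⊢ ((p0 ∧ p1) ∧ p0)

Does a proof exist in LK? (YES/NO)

Derivation (root first):
[∧R] (p1 ∧ p0), (p1 ∨ p0), (p0 → p1) ⊢ ((p0 ∧ p1) ∧ p0)
  [∧R] (p1 ∨ p0), (p1 ∧ p0), (p0 → p1) ⊢ (p0 ∧ p1)
    [∧L] (p1 ∧ p0) ⊢ p0
      [WL] p0, p1 ⊢ p0
        [Ax] p0 ⊢ p0
    [→L] (p1 ∨ p0), (p0 → p1) ⊢ p1
      [∨L] (p1 ∨ p0) ⊢ p1, p0
        [Ax] p1 ⊢ p1
        [Ax] p0 ⊢ p0
      [Ax] p1 ⊢ p1
  [∧L] (p1 ∧ p0) ⊢ p0
    [WL] p0, p1 ⊢ p0
      [Ax] p0 ⊢ p0

Result: YES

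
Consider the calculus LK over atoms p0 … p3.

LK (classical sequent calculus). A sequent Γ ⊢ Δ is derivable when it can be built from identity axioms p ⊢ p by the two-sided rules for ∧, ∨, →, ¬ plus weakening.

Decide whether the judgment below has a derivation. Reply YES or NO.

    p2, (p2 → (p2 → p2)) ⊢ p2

Proof tree:
[→L] p2, (p2 → (p2 → p2)) ⊢ p2
  [Ax] p2 ⊢ p2
  [→L] p2, (p2 → p2) ⊢ p2
    [Ax] p2 ⊢ p2
    [Ax] p2 ⊢ p2

Result: YES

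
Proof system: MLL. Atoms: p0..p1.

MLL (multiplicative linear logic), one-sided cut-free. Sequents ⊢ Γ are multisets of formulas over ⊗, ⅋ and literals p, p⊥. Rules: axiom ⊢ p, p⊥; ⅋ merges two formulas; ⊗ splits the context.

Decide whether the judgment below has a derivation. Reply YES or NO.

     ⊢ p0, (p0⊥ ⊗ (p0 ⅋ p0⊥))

Proof tree:
[⊗]  ⊢ p0, (p0⊥ ⊗ (p0 ⅋ p0⊥))
  [Ax]  ⊢ p0, p0⊥
  [⅋]  ⊢ (p0 ⅋ p0⊥)
    [Ax]  ⊢ p0, p0⊥

Result: YES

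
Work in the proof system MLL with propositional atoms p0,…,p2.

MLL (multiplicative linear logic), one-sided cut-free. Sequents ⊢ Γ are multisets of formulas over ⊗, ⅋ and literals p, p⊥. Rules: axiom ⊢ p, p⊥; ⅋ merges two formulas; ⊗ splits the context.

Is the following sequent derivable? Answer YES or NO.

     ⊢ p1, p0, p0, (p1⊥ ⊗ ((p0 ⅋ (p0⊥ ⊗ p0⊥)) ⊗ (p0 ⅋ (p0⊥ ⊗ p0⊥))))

Derivation (root first):
[⊗]  ⊢ p1, p0, p0, (p1⊥ ⊗ ((p0 ⅋ (p0⊥ ⊗ p0⊥)) ⊗ (p0 ⅋ (p0⊥ ⊗ p0⊥))))
  [Ax]  ⊢ p1, p1⊥
  [⊗]  ⊢ p0, p0, ((p0 ⅋ (p0⊥ ⊗ p0⊥)) ⊗ (p0 ⅋ (p0⊥ ⊗ p0⊥)))
    [⅋]  ⊢ p0, (p0 ⅋ (p0⊥ ⊗ p0⊥))
      [⊗]  ⊢ p0, p0, (p0⊥ ⊗ p0⊥)
        [Ax]  ⊢ p0, p0⊥
        [Ax]  ⊢ p0, p0⊥
    [⅋]  ⊢ p0, (p0 ⅋ (p0⊥ ⊗ p0⊥))
      [⊗]  ⊢ p0, p0, (p0⊥ ⊗ p0⊥)
        [Ax]  ⊢ p0, p0⊥
        [Ax]  ⊢ p0, p0⊥

Result: YES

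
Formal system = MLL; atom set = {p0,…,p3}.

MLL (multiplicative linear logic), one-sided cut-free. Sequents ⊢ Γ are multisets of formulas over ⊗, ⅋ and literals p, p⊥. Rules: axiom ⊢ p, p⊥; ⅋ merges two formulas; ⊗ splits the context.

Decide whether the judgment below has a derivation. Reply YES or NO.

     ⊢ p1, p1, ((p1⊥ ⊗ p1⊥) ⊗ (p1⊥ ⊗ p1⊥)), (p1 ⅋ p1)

Proof tree:
[⅋]  ⊢ p1, p1, ((p1⊥ ⊗ p1⊥) ⊗ (p1⊥ ⊗ p1⊥)), (p1 ⅋ p1)
  [⊗]  ⊢ p1, p1, p1, p1, ((p1⊥ ⊗ p1⊥) ⊗ (p1⊥ ⊗ p1⊥))
    [⊗]  ⊢ p1, p1, (p1⊥ ⊗ p1⊥)
      [Ax]  ⊢ p1, p1⊥
      [Ax]  ⊢ p1, p1⊥
    [⊗]  ⊢ p1, p1, (p1⊥ ⊗ p1⊥)
      [Ax]  ⊢ p1, p1⊥
      [Ax]  ⊢ p1, p1⊥

Result: YES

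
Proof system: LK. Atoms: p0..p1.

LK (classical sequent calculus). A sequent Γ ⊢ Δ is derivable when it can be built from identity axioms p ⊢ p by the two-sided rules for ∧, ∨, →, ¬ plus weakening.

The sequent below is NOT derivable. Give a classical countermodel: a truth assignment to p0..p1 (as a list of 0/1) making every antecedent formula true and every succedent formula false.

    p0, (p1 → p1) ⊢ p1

Enumerate valuations to refute Γ ⊢ Δ:
  v=00: Γ:[p0=F, (p1 → p1)=T] Δ:[p1=F] refutes=False
  v=01: Γ:[p0=F, (p1 → p1)=T] Δ:[p1=T] refutes=False
  v=10: Γ:[p0=T, (p1 → p1)=T] Δ:[p1=F] refutes=True  ← countermodel

Result: [1, 0]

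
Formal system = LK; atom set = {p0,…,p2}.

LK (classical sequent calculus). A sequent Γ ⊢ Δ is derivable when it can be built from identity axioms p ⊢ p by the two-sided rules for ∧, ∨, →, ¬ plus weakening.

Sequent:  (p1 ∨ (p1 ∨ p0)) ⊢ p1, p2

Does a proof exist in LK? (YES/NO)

Search for a countermodel by truth-table:
  v=000: Γ:[(p1 ∨ (p1 ∨ p0))=F] Δ:[p1=F, p2=F] refutes=False
  v=001: Γ:[(p1 ∨ (p1 ∨ p0))=F] Δ:[p1=F, p2=T] refutes=False
  v=010: Γ:[(p1 ∨ (p1 ∨ p0))=T] Δ:[p1=T, p2=F] refutes=False
  v=011: Γ:[(p1 ∨ (p1 ∨ p0))=T] Δ:[p1=T, p2=T] refutes=False
  v=100: Γ:[(p1 ∨ (p1 ∨ p0))=T] Δ:[p1=F, p2=F] refutes=True  ← countermodel

Result: NO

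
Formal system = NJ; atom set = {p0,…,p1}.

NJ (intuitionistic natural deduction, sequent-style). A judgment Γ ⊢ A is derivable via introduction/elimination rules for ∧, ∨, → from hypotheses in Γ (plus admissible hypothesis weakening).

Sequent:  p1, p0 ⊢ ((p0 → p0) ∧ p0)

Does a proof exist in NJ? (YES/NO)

Derivation (root first):
[∧I] p1, p0 ⊢ ((p0 → p0) ∧ p0)
  [Wk] p1 ⊢ (p0 → p0)
    [→I]  ⊢ (p0 → p0)
      [Ax] p0 ⊢ p0
  [Ax] p0 ⊢ p0

Result: YES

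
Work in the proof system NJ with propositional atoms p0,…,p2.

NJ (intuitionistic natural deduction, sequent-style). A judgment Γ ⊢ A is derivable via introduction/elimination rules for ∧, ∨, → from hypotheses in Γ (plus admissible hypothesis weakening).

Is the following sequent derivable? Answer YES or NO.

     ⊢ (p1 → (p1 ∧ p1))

Derivation trace:
[→I]  ⊢ (p1 → (p1 ∧ p1))
  [∧I] p1 ⊢ (p1 ∧ p1)
    [Ax] p1 ⊢ p1
    [Ax] p1 ⊢ p1

Result: YES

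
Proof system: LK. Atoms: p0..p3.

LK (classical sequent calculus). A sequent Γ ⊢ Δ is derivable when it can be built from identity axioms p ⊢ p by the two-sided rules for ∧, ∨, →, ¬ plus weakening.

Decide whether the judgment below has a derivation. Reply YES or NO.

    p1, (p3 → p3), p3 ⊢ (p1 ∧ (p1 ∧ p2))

Enumerate valuations to refute Γ ⊢ Δ:
  v=0000: Γ:[p1=F, (p3 → p3)=T, p3=F] Δ:[(p1 ∧ (p1 ∧ p2))=F] refutes=False
  v=0001: Γ:[p1=F, (p3 → p3)=T, p3=T] Δ:[(p1 ∧ (p1 ∧ p2))=F] refutes=False
  v=0010: Γ:[p1=F, (p3 → p3)=T, p3=F] Δ:[(p1 ∧ (p1 ∧ p2))=F] refutes=False
  v=0011: Γ:[p1=F, (p3 → p3)=T, p3=T] Δ:[(p1 ∧ (p1 ∧ p2))=F] refutes=False
  v=0100: Γ:[p1=T, (p3 → p3)=T, p3=F] Δ:[(p1 ∧ (p1 ∧ p2))=F] refutes=False
  v=0101: Γ:[p1=T, (p3 → p3)=T, p3=T] Δ:[(p1 ∧ (p1 ∧ p2))=F] refutes=True  ← countermodel

Result: NO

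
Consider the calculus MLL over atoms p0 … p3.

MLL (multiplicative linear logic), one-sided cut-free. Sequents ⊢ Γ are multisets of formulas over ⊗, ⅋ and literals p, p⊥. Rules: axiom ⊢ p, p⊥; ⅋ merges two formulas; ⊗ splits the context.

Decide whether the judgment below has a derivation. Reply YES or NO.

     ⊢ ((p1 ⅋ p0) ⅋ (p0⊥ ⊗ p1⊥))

Derivation (root first):
[⅋]  ⊢ ((p1 ⅋ p0) ⅋ (p0⊥ ⊗ p1⊥))
  [⅋]  ⊢ (p0⊥ ⊗ p1⊥), (p1 ⅋ p0)
    [⊗]  ⊢ p0, p1, (p0⊥ ⊗ p1⊥)
      [Ax]  ⊢ p0, p0⊥
      [Ax]  ⊢ p1, p1⊥

Result: YES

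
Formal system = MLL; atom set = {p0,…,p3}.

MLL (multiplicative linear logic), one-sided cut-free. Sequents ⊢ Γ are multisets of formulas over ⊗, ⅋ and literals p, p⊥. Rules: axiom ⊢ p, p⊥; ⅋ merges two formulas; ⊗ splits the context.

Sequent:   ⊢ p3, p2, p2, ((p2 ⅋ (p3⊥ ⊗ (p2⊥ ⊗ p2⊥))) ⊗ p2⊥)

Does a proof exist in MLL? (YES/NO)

Derivation trace:
[⊗]  ⊢ p3, p2, p2, ((p2 ⅋ (p3⊥ ⊗ (p2⊥ ⊗ p2⊥))) ⊗ p2⊥)
  [⅋]  ⊢ p3, p2, (p2 ⅋ (p3⊥ ⊗ (p2⊥ ⊗ p2⊥)))
    [⊗]  ⊢ p3, p2, p2, (p3⊥ ⊗ (p2⊥ ⊗ p2⊥))
      [Ax]  ⊢ p3, p3⊥
      [⊗]  ⊢ p2, p2, (p2⊥ ⊗ p2⊥)
        [Ax]  ⊢ p2, p2⊥
        [Ax]  ⊢ p2, p2⊥
  [Ax]  ⊢ p2, p2⊥

Result: YES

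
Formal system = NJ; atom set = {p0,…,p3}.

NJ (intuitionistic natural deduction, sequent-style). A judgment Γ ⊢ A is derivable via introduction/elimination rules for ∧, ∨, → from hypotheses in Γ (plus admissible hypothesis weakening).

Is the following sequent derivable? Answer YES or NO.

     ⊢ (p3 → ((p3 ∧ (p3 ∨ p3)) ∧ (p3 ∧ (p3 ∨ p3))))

Derivation (root first):
[→I]  ⊢ (p3 → ((p3 ∧ (p3 ∨ p3)) ∧ (p3 ∧ (p3 ∨ p3))))
  [∧I] p3 ⊢ ((p3 ∧ (p3 ∨ p3)) ∧ (p3 ∧ (p3 ∨ p3)))
    [∧I] p3 ⊢ (p3 ∧ (p3 ∨ p3))
      [Ax] p3 ⊢ p3
      [∨I₁] p3 ⊢ (p3 ∨ p3)
        [Ax] p3 ⊢ p3
    [∧I] p3 ⊢ (p3 ∧ (p3 ∨ p3))
      [Ax] p3 ⊢ p3
      [∨I₁] p3 ⊢ (p3 ∨ p3)
        [Ax] p3 ⊢ p3

Result: YES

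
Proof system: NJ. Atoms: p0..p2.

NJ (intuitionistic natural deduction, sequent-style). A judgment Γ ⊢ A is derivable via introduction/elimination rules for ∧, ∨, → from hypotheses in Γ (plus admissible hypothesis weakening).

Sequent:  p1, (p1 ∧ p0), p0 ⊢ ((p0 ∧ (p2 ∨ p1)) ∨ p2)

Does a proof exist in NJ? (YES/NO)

Derivation trace:
[∨I₁] p1, (p1 ∧ p0), p0 ⊢ ((p0 ∧ (p2 ∨ p1)) ∨ p2)
  [∧I] p1, (p1 ∧ p0), p0 ⊢ (p0 ∧ (p2 ∨ p1))
    [Ax] p0 ⊢ p0
    [Wk] p1, (p1 ∧ p0) ⊢ (p2 ∨ p1)
      [∨I₂] p1 ⊢ (p2 ∨ p1)
        [Ax] p1 ⊢ p1

Result: YES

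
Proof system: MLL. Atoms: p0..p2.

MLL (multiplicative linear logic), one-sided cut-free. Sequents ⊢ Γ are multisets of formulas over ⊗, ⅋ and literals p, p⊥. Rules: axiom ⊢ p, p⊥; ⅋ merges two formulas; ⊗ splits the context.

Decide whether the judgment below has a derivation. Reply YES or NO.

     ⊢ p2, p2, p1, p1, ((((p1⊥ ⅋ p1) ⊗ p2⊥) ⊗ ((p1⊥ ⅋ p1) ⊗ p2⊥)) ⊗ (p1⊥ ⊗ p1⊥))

Derivation trace:
[⊗]  ⊢ p2, p2, p1, p1, ((((p1⊥ ⅋ p1) ⊗ p2⊥) ⊗ ((p1⊥ ⅋ p1) ⊗ p2⊥)) ⊗ (p1⊥ ⊗ p1⊥))
  [⊗]  ⊢ p2, p2, (((p1⊥ ⅋ p1) ⊗ p2⊥) ⊗ ((p1⊥ ⅋ p1) ⊗ p2⊥))
    [⊗]  ⊢ p2, ((p1⊥ ⅋ p1) ⊗ p2⊥)
      [⅋]  ⊢ (p1⊥ ⅋ p1)
        [Ax]  ⊢ p1, p1⊥
      [Ax]  ⊢ p2, p2⊥
    [⊗]  ⊢ p2, ((p1⊥ ⅋ p1) ⊗ p2⊥)
      [⅋]  ⊢ (p1⊥ ⅋ p1)
        [Ax]  ⊢ p1, p1⊥
      [Ax]  ⊢ p2, p2⊥
  [⊗]  ⊢ p1, p1, (p1⊥ ⊗ p1⊥)
    [Ax]  ⊢ p1, p1⊥
    [Ax]  ⊢ p1, p1⊥

Result: YES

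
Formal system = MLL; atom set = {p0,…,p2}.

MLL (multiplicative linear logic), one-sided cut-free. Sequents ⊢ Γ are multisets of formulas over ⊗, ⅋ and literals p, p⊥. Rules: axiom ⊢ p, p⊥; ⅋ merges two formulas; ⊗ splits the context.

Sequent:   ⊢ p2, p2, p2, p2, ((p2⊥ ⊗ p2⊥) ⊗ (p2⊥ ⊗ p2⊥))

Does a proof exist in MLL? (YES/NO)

Derivation (root first):
[⊗]  ⊢ p2, p2, p2, p2, ((p2⊥ ⊗ p2⊥) ⊗ (p2⊥ ⊗ p2⊥))
  [⊗]  ⊢ p2, p2, (p2⊥ ⊗ p2⊥)
    [Ax]  ⊢ p2, p2⊥
    [Ax]  ⊢ p2, p2⊥
  [⊗]  ⊢ p2, p2, (p2⊥ ⊗ p2⊥)
    [Ax]  ⊢ p2, p2⊥
    [Ax]  ⊢ p2, p2⊥

Result: YES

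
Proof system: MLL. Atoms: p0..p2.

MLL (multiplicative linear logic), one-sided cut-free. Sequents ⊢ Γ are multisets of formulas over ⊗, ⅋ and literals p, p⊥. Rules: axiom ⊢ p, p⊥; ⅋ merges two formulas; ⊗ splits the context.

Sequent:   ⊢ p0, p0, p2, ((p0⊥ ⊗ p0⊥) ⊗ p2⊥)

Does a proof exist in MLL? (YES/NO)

Derivation trace:
[⊗]  ⊢ p0, p0, p2, ((p0⊥ ⊗ p0⊥) ⊗ p2⊥)
  [⊗]  ⊢ p0, p0, (p0⊥ ⊗ p0⊥)
    [Ax]  ⊢ p0, p0⊥
    [Ax]  ⊢ p0, p0⊥
  [Ax]  ⊢ p2, p2⊥

Result: YES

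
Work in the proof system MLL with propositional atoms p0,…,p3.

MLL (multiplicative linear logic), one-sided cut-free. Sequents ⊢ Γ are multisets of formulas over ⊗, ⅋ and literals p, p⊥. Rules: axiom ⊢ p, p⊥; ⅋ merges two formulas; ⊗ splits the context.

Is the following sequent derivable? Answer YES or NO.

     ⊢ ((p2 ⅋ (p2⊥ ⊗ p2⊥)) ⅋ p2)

Derivation trace:
[⅋]  ⊢ ((p2 ⅋ (p2⊥ ⊗ p2⊥)) ⅋ p2)
  [⅋]  ⊢ p2, (p2 ⅋ (p2⊥ ⊗ p2⊥))
    [⊗]  ⊢ p2, p2, (p2⊥ ⊗ p2⊥)
      [Ax]  ⊢ p2, p2⊥
      [Ax]  ⊢ p2, p2⊥

Result: YES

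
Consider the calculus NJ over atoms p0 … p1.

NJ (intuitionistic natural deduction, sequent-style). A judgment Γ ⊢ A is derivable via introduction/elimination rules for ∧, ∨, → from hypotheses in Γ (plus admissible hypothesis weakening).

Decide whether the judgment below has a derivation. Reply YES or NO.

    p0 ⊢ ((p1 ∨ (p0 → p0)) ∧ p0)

Proof tree:
[∧I] p0 ⊢ ((p1 ∨ (p0 → p0)) ∧ p0)
  [∨I₂]  ⊢ (p1 ∨ (p0 → p0))
    [→I]  ⊢ (p0 → p0)
      [Ax] p0 ⊢ p0
  [Ax] p0 ⊢ p0

Result: YES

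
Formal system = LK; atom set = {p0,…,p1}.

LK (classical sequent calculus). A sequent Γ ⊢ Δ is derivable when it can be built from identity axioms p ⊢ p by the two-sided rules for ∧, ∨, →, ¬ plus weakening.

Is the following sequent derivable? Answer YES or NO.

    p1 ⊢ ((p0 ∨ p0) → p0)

Derivation (root first):
[→R] p1 ⊢ ((p0 ∨ p0) → p0)
  [WL] (p0 ∨ p0), p1 ⊢ p0
    [∨L] (p0 ∨ p0) ⊢ p0
      [Ax] p0 ⊢ p0
      [Ax] p0 ⊢ p0

Result: YES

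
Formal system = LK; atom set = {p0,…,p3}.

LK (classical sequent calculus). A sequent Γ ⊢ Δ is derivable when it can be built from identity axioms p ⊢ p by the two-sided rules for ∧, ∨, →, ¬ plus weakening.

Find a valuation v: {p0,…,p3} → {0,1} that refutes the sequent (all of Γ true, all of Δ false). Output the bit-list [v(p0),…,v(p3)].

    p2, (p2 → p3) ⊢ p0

Enumerate valuations to refute Γ ⊢ Δ:
  v=0000: Γ:[p2=F, (p2 → p3)=T] Δ:[p0=F] refutes=False
  v=0001: Γ:[p2=F, (p2 → p3)=T] Δ:[p0=F] refutes=False
  v=0010: Γ:[p2=T, (p2 → p3)=F] Δ:[p0=F] refutes=False
  v=0011: Γ:[p2=T, (p2 → p3)=T] Δ:[p0=F] refutes=True  ← countermodel

Result: [0, 0, 1, 1]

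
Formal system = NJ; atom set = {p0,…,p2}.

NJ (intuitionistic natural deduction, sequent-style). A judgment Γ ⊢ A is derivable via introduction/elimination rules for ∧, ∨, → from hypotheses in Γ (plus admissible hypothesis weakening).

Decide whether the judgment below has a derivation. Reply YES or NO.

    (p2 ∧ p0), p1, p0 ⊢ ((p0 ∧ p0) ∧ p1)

Derivation trace:
[∧I] (p2 ∧ p0), p1, p0 ⊢ ((p0 ∧ p0) ∧ p1)
  [∧I] (p2 ∧ p0), p0 ⊢ (p0 ∧ p0)
    [Ax] p0 ⊢ p0
    [Wk] p0, (p2 ∧ p0) ⊢ p0
      [Ax] p0 ⊢ p0
  [Ax] p1 ⊢ p1

Result: YES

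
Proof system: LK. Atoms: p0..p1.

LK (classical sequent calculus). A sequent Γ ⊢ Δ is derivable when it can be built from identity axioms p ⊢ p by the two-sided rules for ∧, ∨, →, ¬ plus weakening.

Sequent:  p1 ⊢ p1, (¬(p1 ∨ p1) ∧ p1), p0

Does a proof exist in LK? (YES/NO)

Derivation (root first):
[WR] p1 ⊢ p1, (¬(p1 ∨ p1) ∧ p1), p0
  [∧R] p1 ⊢ p1, (¬(p1 ∨ p1) ∧ p1)
    [¬R]  ⊢ p1, ¬(p1 ∨ p1)
      [∨L] (p1 ∨ p1) ⊢ p1
        [Ax] p1 ⊢ p1
        [Ax] p1 ⊢ p1
    [Ax] p1 ⊢ p1

Result: YES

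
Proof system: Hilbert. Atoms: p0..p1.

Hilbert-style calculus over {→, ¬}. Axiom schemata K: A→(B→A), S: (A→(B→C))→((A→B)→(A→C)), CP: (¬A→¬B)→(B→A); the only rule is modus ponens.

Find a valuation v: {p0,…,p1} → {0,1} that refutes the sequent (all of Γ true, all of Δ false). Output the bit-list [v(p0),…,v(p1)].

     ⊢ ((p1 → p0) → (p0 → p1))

Search for a countermodel by truth-table:
  v=00: Γ:[] Δ:[((p1 → p0) → (p0 → p1))=T] refutes=False
  v=01: Γ:[] Δ:[((p1 → p0) → (p0 → p1))=T] refutes=False
  v=10: Γ:[] Δ:[((p1 → p0) → (p0 → p1))=F] refutes=True  ← countermodel

Result: [1, 0]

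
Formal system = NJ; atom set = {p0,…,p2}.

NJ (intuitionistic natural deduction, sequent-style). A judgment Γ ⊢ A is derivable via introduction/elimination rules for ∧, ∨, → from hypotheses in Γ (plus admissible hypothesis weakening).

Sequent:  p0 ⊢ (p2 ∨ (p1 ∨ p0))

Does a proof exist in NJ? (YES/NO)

Derivation (root first):
[∨I₂] p0 ⊢ (p2 ∨ (p1 ∨ p0))
  [∨I₂] p0 ⊢ (p1 ∨ p0)
    [Ax] p0 ⊢ p0

Result: YES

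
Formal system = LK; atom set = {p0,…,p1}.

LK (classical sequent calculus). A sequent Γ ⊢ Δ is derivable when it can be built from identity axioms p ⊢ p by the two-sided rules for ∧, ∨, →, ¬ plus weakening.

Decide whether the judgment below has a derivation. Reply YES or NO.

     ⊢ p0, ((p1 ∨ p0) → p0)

Truth-table refutation:
  v=00: Γ:[] Δ:[p0=F, ((p1 ∨ p0) → p0)=T] refutes=False
  v=01: Γ:[] Δ:[p0=F, ((p1 ∨ p0) → p0)=F] refutes=True  ← countermodel

Result: NO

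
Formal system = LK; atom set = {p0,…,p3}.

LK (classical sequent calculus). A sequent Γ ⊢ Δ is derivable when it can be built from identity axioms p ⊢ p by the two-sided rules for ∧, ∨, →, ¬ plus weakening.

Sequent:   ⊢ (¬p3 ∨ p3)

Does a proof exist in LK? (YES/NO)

Derivation trace:
[∨R]  ⊢ (¬p3 ∨ p3)
  [¬R]  ⊢ p3, ¬p3
    [Ax] p3 ⊢ p3

Result: YES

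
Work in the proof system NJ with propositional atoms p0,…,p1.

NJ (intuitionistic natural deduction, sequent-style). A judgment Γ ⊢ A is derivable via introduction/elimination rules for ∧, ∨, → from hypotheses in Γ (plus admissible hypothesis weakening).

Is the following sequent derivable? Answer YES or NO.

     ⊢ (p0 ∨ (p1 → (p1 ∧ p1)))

Proof tree:
[∨I₂]  ⊢ (p0 ∨ (p1 → (p1 ∧ p1)))
  [→I]  ⊢ (p1 → (p1 ∧ p1))
    [∧I] p1 ⊢ (p1 ∧ p1)
      [Ax] p1 ⊢ p1
      [Ax] p1 ⊢ p1

Result: YES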